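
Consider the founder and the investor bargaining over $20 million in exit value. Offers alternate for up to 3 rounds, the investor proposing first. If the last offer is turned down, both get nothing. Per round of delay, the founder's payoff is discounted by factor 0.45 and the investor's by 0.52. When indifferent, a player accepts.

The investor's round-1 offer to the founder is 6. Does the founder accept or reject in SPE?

Accept

Work out the founder's continuation value if the offer is rejected.
Round 3 (the investor proposes): rejection yields 0 for the founder; the investor offers 0 and keeps 20.
Round 2 (the founder proposes): the investor can get 20 next round, worth 0.52 × 20 = 10.4 now, so the founder offers 10.4, keeping 9.6.
So by rejecting in round 1, the founder gets 9.6 next round, worth 0.45 × 9.6 = 4.32 now.
Offer 6 ≥ 4.32, so the founder accepts.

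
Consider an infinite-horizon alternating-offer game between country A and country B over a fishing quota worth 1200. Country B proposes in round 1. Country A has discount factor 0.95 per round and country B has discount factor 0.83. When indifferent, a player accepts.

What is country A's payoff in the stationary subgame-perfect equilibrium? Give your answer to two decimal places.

916.31

In a stationary SPE each proposer offers the other exactly their discounted continuation value.
If country B keeps x when proposing and country A keeps y when proposing, then x = 1200 − 0.95y and y = 1200 − 0.83x.
Solving: x = 1200(1 − 0.95) / (1 − 0.83·0.95) = 60 / 0.2115 ≈ 283.6879.
Country A gets 1200 − 283.6879 ≈ 916.3121.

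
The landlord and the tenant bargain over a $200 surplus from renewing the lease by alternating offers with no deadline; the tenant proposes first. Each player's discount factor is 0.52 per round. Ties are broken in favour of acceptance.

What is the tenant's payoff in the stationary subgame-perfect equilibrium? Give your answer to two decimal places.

131.58

In a stationary SPE each proposer offers the other exactly their discounted continuation value.
If the tenant keeps x when proposing and the landlord keeps y when proposing, then x = 200 − 0.52y and y = 200 − 0.52x.
Solving: x = 200(1 − 0.52) / (1 − 0.52·0.52) = 96 / 0.7296 ≈ 131.5789.
The landlord gets 200 − 131.5789 ≈ 68.4211.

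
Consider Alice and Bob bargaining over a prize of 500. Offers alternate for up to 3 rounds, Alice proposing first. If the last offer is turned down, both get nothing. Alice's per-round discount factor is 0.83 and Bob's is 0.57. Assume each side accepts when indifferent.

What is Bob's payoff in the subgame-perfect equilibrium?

Work backward from the last round.
Round 3 (Alice proposes): Bob will accept anything ≥ 0, so Alice offers 0 and keeps 500.
Round 2 (Bob proposes): Alice can get 500 next round, worth 0.83 × 500 = 415 now; Bob offers that and keeps 85.
Round 1 (Alice proposes): Bob can get 85 next round, worth 0.57 × 85 = 48.45 now, so Alice offers 48.45, keeping 451.55.

48.45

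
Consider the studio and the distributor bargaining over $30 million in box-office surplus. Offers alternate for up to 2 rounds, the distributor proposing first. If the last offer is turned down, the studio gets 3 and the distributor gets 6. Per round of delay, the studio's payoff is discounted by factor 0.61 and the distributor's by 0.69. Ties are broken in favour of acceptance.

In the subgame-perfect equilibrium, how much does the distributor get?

15.36

By backward induction:
Round 2 (the studio proposes): the distributor gets 6 if talks fail, so the studio offers 6 and keeps 24.
Round 1 (the distributor proposes): the studio can get 24 next round, worth 0.61 × 24 = 14.64 now. The distributor offers 14.64 and keeps 30 − 14.64 = 15.36.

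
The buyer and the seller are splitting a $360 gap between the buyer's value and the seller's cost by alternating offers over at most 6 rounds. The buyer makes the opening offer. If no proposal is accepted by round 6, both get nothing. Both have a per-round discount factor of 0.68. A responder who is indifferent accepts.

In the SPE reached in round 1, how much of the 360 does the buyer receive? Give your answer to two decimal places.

193.10

Round 6 (the seller proposes): rejection yields 0 for the buyer; the seller offers 0 and keeps 360.
Round 5 (the buyer proposes): the seller can get 360 next round, worth 0.68 × 360 = 244.8 now. The buyer offers 244.8 and keeps 360 − 244.8 = 115.2.
Round 4 (the seller proposes): the buyer can get 115.2 next round, worth 0.68 × 115.2 = 78.336 now; the seller offers that and keeps 281.664.
Round 3 (the buyer proposes): the seller can get 281.664 next round, worth 0.68 × 281.664 = 191.53152 now. The buyer offers 191.53152 and keeps 360 − 191.53152 = 168.46848.
Round 2 (the seller proposes): the buyer can get 168.46848 next round, worth 0.68 × 168.46848 = 114.5585664 now. The seller offers 114.5585664 and keeps 360 − 114.5585664 = 245.4414336.
Round 1 (the buyer proposes): the seller can get 245.4414336 next round, worth 0.68 × 245.4414336 = 166.900174848 now. The buyer offers 166.900174848 and keeps 360 − 166.900174848 = 193.099825152.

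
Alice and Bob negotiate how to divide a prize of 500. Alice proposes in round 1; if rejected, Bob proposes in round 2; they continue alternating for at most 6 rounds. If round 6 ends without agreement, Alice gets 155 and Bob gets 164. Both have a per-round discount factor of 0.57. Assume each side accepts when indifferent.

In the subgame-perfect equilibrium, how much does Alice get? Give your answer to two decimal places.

By backward induction:
Round 6 (Bob proposes): Alice gets 155 if talks fail, so Bob offers 155 and keeps 345.
Round 5 (Alice proposes): Bob can get 345 next round, worth 0.57 × 345 = 196.65 now, so Alice offers 196.65, keeping 303.35.
Round 4 (Bob proposes): Alice can get 303.35 next round, worth 0.57 × 303.35 = 172.9095 now. Bob offers 172.9095 and keeps 500 − 172.9095 = 327.0905.
Round 3 (Alice proposes): Bob can get 327.0905 next round, worth 0.57 × 327.0905 = 186.441585 now. Alice offers 186.441585 and keeps 500 − 186.441585 = 313.558415.
Round 2 (Bob proposes): Alice can get 313.558415 next round, worth 0.57 × 313.558415 = 178.72829655 now; Bob offers that and keeps 321.27170345.
Round 1 (Alice proposes): Bob can get 321.27170345 next round, worth 0.57 × 321.27170345 = 183.1248709665 now. Alice offers 183.1248709665 and keeps 500 − 183.1248709665 = 316.8751290335.

316.88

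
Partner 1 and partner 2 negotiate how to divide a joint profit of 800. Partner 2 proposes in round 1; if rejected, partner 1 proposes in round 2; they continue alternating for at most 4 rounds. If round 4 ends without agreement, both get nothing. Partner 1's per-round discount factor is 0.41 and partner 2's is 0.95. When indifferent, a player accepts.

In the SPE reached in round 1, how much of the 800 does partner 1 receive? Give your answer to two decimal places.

144.16

Round 4 (partner 1 proposes): partner 2 will accept anything ≥ 0, so partner 1 offers 0 and keeps 800.
Round 3 (partner 2 proposes): partner 1 can get 800 next round, worth 0.41 × 800 = 328 now. Partner 2 offers 328 and keeps 800 − 328 = 472.
Round 2 (partner 1 proposes): partner 2 can get 472 next round, worth 0.95 × 472 = 448.4 now. Partner 1 offers 448.4 and keeps 800 − 448.4 = 351.6.
Round 1 (partner 2 proposes): partner 1 can get 351.6 next round, worth 0.41 × 351.6 = 144.156 now; partner 2 offers that and keeps 655.844.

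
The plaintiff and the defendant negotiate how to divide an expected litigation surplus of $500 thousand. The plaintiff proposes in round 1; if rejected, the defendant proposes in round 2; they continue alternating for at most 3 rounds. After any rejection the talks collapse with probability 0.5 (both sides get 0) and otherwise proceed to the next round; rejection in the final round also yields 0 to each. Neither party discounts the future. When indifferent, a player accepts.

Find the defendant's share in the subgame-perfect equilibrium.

Round 3 (the plaintiff proposes): the defendant will accept anything ≥ 0, so the plaintiff offers 0 and keeps 500.
Round 2 (the defendant proposes): rejecting gives the plaintiff an expected 0.5 × 500 = 250, so the defendant offers 250, keeping 250.
Round 1 (the plaintiff proposes): rejecting gives the defendant an expected 0.5 × 250 = 125, so the plaintiff offers 125, keeping 375.

125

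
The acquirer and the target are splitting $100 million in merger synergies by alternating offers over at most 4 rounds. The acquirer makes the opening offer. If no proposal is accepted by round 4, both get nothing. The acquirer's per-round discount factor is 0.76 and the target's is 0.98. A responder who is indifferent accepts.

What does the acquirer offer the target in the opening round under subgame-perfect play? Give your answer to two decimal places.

Round 4 (the target proposes): rejection yields 0 for the acquirer; the target offers 0 and keeps 100.
Round 3 (the acquirer proposes): the target can get 100 next round, worth 0.98 × 100 = 98 now, so the acquirer offers 98, keeping 2.
Round 2 (the target proposes): the acquirer can get 2 next round, worth 0.76 × 2 = 1.52 now; the target offers that and keeps 98.48.
Round 1 (the acquirer proposes): the target can get 98.48 next round, worth 0.98 × 98.48 = 96.5104 now. The acquirer offers 96.5104 and keeps 100 − 96.5104 = 3.4896.

96.51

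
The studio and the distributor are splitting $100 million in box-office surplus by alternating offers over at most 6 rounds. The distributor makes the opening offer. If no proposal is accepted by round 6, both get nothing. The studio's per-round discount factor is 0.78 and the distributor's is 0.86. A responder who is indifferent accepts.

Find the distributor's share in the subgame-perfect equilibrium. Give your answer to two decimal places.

46.66

Round 6 (the studio proposes): rejection yields 0 for the distributor; the studio offers 0 and keeps 100.
Round 5 (the distributor proposes): the studio can get 100 next round, worth 0.78 × 100 = 78 now, so the distributor offers 78, keeping 22.
Round 4 (the studio proposes): the distributor can get 22 next round, worth 0.86 × 22 = 18.92 now. The studio offers 18.92 and keeps 100 − 18.92 = 81.08.
Round 3 (the distributor proposes): the studio can get 81.08 next round, worth 0.78 × 81.08 = 63.2424 now, so the distributor offers 63.2424, keeping 36.7576.
Round 2 (the studio proposes): the distributor can get 36.7576 next round, worth 0.86 × 36.7576 = 31.611536 now, so the studio offers 31.611536, keeping 68.388464.
Round 1 (the distributor proposes): the studio can get 68.388464 next round, worth 0.78 × 68.388464 = 53.34300192 now; the distributor offers that and keeps 46.65699808.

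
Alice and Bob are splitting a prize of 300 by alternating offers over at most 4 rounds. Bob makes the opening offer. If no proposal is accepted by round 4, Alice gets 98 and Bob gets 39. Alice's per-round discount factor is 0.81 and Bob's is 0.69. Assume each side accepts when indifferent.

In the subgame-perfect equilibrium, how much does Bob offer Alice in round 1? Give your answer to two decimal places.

193.49

Round 4 (Alice proposes): Bob gets 39 if talks fail, so Alice offers 39 and keeps 261.
Round 3 (Bob proposes): Alice can get 261 next round, worth 0.81 × 261 = 211.41 now; Bob offers that and keeps 88.59.
Round 2 (Alice proposes): Bob can get 88.59 next round, worth 0.69 × 88.59 = 61.1271 now, so Alice offers 61.1271, keeping 238.8729.
Round 1 (Bob proposes): Alice can get 238.8729 next round, worth 0.81 × 238.8729 = 193.487049 now, so Bob offers 193.487049, keeping 106.512951.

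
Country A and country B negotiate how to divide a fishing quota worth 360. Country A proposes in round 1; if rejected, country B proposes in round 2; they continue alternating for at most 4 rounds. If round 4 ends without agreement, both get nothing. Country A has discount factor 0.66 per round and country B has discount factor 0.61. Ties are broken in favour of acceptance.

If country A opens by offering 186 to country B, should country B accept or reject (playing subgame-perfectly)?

Accept

Round 4 (country B proposes): country A will accept anything ≥ 0, so country B offers 0 and keeps 360.
Round 3 (country A proposes): country B can get 360 next round, worth 0.61 × 360 = 219.6 now. Country A offers 219.6 and keeps 360 − 219.6 = 140.4.
Round 2 (country B proposes): country A can get 140.4 next round, worth 0.66 × 140.4 = 92.664 now; country B offers that and keeps 267.336.
So by rejecting in round 1, country B gets 267.336 next round, worth 0.61 × 267.336 = 163.07496 now.
Offer 186 ≥ 163.07496, so country B accepts.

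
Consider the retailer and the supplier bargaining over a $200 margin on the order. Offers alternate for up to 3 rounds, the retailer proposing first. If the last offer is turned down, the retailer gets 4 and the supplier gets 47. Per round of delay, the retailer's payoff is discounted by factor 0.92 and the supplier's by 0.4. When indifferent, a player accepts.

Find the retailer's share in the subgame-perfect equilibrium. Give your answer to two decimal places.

176.30

Round 3 (the retailer proposes): the supplier gets 47 if talks fail, so the retailer offers 47 and keeps 153.
Round 2 (the supplier proposes): the retailer can get 153 next round, worth 0.92 × 153 = 140.76 now; the supplier offers that and keeps 59.24.
Round 1 (the retailer proposes): the supplier can get 59.24 next round, worth 0.4 × 59.24 = 23.696 now; the retailer offers that and keeps 176.304.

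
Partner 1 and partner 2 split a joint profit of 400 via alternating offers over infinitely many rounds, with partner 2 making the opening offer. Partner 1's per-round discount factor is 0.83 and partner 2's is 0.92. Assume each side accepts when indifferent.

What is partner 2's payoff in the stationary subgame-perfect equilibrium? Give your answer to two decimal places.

287.65

When partner 2 proposes, partner 1 accepts any offer worth at least 0.83 times what partner 1 would get by proposing next round; and vice versa.
This gives x = 400 − 0.83y and y = 400 − 0.92x, where x and y are each side's share when it proposes.
Hence (1 − 0.83·0.92)x = 400(1 − 0.83), i.e. 0.2364·x = 68.
x ≈ 287.6481; partner 1's share is 400 − x ≈ 112.3519.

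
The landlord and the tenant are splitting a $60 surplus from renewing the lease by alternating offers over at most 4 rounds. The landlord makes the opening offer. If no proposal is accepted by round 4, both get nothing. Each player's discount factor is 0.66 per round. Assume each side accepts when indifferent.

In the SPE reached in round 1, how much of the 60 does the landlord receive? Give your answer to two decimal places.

29.29

Round 4 (the tenant proposes): the landlord will accept anything ≥ 0, so the tenant offers 0 and keeps 60.
Round 3 (the landlord proposes): the tenant can get 60 next round, worth 0.66 × 60 = 39.6 now; the landlord offers that and keeps 20.4.
Round 2 (the tenant proposes): the landlord can get 20.4 next round, worth 0.66 × 20.4 = 13.464 now, so the tenant offers 13.464, keeping 46.536.
Round 1 (the landlord proposes): the tenant can get 46.536 next round, worth 0.66 × 46.536 = 30.71376 now; the landlord offers that and keeps 29.28624.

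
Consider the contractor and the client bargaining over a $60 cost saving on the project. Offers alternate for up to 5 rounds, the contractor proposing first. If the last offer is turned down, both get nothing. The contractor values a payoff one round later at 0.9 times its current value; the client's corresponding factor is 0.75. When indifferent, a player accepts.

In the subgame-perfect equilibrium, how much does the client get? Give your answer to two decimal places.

Solve by backward induction from round 5.
Round 5 (the contractor proposes): the client will accept anything ≥ 0, so the contractor offers 0 and keeps 60.
Round 4 (the client proposes): the contractor can get 60 next round, worth 0.9 × 60 = 54 now, so the client offers 54, keeping 6.
Round 3 (the contractor proposes): the client can get 6 next round, worth 0.75 × 6 = 4.5 now; the contractor offers that and keeps 55.5.
Round 2 (the client proposes): the contractor can get 55.5 next round, worth 0.9 × 55.5 = 49.95 now, so the client offers 49.95, keeping 10.05.
Round 1 (the contractor proposes): the client can get 10.05 next round, worth 0.75 × 10.05 = 7.5375 now, so the contractor offers 7.5375, keeping 52.4625.

7.54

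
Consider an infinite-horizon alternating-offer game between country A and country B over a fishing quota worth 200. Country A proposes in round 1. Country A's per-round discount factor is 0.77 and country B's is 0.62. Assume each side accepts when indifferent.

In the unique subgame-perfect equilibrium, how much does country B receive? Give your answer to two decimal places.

Let x be country A's share when country A proposes and y be country B's share when country B proposes.
Country B accepts iff offered ≥ 0.62·y, so x = 200 − 0.62y. Symmetrically y = 200 − 0.77x.
Substituting: x = 200 − 0.62(200 − 0.77x), giving x(1 − 0.77·0.62) = 200(1 − 0.62).
So x = 200 × 0.38 / 0.5226 ≈ 145.4267, and country B receives 200 − x ≈ 54.5733.

54.57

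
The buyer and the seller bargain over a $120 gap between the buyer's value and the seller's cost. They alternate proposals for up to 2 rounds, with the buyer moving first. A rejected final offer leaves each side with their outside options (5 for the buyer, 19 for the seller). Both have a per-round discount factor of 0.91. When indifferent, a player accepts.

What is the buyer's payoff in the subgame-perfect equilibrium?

15.35

Round 2 (the seller proposes): the buyer gets 5 if talks fail, so the seller offers 5 and keeps 115.
Round 1 (the buyer proposes): the seller can get 115 next round, worth 0.91 × 115 = 104.65 now, so the buyer offers 104.65, keeping 15.35.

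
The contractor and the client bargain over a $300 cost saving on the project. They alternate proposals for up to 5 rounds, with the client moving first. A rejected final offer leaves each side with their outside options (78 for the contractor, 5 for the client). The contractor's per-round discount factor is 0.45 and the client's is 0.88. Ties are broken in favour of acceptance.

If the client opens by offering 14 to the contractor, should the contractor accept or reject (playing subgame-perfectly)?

Reject

Work out the contractor's continuation value if the offer is rejected.
Round 5 (the client proposes): the contractor gets 78 if talks fail, so the client offers 78 and keeps 222.
Round 4 (the contractor proposes): the client can get 222 next round, worth 0.88 × 222 = 195.36 now. The contractor offers 195.36 and keeps 300 − 195.36 = 104.64.
Round 3 (the client proposes): the contractor can get 104.64 next round, worth 0.45 × 104.64 = 47.088 now; the client offers that and keeps 252.912.
Round 2 (the contractor proposes): the client can get 252.912 next round, worth 0.88 × 252.912 = 222.56256 now; the contractor offers that and keeps 77.43744.
So by rejecting in round 1, the contractor gets 77.43744 next round, worth 0.45 × 77.43744 = 34.846848 now.
Offer 14 < 34.846848, so the contractor rejects.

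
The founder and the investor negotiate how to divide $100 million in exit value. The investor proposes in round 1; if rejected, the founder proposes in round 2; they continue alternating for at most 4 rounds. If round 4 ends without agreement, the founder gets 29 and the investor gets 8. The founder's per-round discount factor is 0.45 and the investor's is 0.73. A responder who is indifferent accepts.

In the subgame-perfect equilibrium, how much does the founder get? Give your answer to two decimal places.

25.75

Round 4 (the founder proposes): the investor gets 8 if talks fail, so the founder offers 8 and keeps 92.
Round 3 (the investor proposes): the founder can get 92 next round, worth 0.45 × 92 = 41.4 now, so the investor offers 41.4, keeping 58.6.
Round 2 (the founder proposes): the investor can get 58.6 next round, worth 0.73 × 58.6 = 42.778 now; the founder offers that and keeps 57.222.
Round 1 (the investor proposes): the founder can get 57.222 next round, worth 0.45 × 57.222 = 25.7499 now; the investor offers that and keeps 74.2501.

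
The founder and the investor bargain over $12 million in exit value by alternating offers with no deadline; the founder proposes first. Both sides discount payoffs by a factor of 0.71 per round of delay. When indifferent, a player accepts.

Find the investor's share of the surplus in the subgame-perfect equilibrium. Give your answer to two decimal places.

4.98

When the founder proposes, the investor accepts any offer worth at least 0.71 times what the investor would get by proposing next round; and vice versa.
This gives x = 12 − 0.71y and y = 12 − 0.71x, where x and y are each side's share when it proposes.
Hence (1 − 0.71·0.71)x = 12(1 − 0.71), i.e. 0.4959·x = 3.48.
x ≈ 7.0175; the investor's share is 12 − x ≈ 4.9825.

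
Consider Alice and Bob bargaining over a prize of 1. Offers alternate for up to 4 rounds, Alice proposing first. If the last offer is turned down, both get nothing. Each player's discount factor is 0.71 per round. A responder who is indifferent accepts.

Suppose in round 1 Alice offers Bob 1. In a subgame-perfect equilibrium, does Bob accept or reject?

Work out Bob's continuation value if the offer is rejected.
Round 4 (Bob proposes): rejection yields 0 for Alice; Bob offers 0 and keeps 1.
Round 3 (Alice proposes): Bob can get 1 next round, worth 0.71 × 1 = 0.71 now, so Alice offers 0.71, keeping 0.29.
Round 2 (Bob proposes): Alice can get 0.29 next round, worth 0.71 × 0.29 = 0.2059 now. Bob offers 0.2059 and keeps 1 − 0.2059 = 0.7941.
So by rejecting in round 1, Bob gets 0.7941 next round, worth 0.71 × 0.7941 = 0.563811 now.
Offer 1 ≥ 0.563811, so Bob accepts.

Accept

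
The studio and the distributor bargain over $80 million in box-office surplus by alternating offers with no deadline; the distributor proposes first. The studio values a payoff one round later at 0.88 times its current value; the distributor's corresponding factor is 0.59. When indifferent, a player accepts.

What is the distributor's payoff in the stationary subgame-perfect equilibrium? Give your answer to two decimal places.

Let x be the distributor's share when the distributor proposes and y be the studio's share when the studio proposes.
The studio accepts iff offered ≥ 0.88·y, so x = 80 − 0.88y. Symmetrically y = 80 − 0.59x.
Substituting: x = 80 − 0.88(80 − 0.59x), giving x(1 − 0.59·0.88) = 80(1 − 0.88).
So x = 80 × 0.12 / 0.4808 ≈ 19.9667, and the studio receives 80 − x ≈ 60.0333.

19.97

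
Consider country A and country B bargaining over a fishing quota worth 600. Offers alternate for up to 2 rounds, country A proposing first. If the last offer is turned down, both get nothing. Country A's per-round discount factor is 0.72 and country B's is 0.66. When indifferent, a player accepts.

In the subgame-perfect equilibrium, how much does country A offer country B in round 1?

Round 2 (country B proposes): country A will accept anything ≥ 0, so country B offers 0 and keeps 600.
Round 1 (country A proposes): country B can get 600 next round, worth 0.66 × 600 = 396 now; country A offers that and keeps 204.

396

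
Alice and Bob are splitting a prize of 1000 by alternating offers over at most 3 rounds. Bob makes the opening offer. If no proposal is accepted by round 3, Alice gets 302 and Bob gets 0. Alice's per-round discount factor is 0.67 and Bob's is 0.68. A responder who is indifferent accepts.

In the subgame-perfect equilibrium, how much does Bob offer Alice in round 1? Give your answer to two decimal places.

Round 3 (Bob proposes): Alice gets 302 if talks fail, so Bob offers 302 and keeps 698.
Round 2 (Alice proposes): Bob can get 698 next round, worth 0.68 × 698 = 474.64 now, so Alice offers 474.64, keeping 525.36.
Round 1 (Bob proposes): Alice can get 525.36 next round, worth 0.67 × 525.36 = 351.9912 now, so Bob offers 351.9912, keeping 648.0088.

351.99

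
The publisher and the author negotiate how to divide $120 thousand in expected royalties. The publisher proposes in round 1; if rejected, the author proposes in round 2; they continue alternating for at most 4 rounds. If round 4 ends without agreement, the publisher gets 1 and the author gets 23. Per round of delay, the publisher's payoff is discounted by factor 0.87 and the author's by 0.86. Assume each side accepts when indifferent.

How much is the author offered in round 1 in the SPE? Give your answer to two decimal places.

Round 4 (the author proposes): the publisher gets 1 if talks fail, so the author offers 1 and keeps 119.
Round 3 (the publisher proposes): the author can get 119 next round, worth 0.86 × 119 = 102.34 now, so the publisher offers 102.34, keeping 17.66.
Round 2 (the author proposes): the publisher can get 17.66 next round, worth 0.87 × 17.66 = 15.3642 now. The author offers 15.3642 and keeps 120 − 15.3642 = 104.6358.
Round 1 (the publisher proposes): the author can get 104.6358 next round, worth 0.86 × 104.6358 = 89.986788 now, so the publisher offers 89.986788, keeping 30.013212.

89.99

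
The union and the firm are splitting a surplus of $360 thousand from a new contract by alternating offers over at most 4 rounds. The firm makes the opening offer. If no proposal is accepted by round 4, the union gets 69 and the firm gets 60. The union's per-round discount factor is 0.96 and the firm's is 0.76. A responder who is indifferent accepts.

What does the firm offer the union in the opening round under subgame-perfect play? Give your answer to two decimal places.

Solve by backward induction from round 4.
Round 4 (the union proposes): the firm gets 60 if talks fail, so the union offers 60 and keeps 300.
Round 3 (the firm proposes): the union can get 300 next round, worth 0.96 × 300 = 288 now. The firm offers 288 and keeps 360 − 288 = 72.
Round 2 (the union proposes): the firm can get 72 next round, worth 0.76 × 72 = 54.72 now. The union offers 54.72 and keeps 360 − 54.72 = 305.28.
Round 1 (the firm proposes): the union can get 305.28 next round, worth 0.96 × 305.28 = 293.0688 now, so the firm offers 293.0688, keeping 66.9312.

293.07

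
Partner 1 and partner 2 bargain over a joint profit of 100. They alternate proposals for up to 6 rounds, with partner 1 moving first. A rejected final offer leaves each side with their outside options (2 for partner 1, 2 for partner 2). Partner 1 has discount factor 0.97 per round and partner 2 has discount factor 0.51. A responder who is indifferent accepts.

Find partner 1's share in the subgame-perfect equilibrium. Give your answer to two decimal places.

85.48

Round 6 (partner 2 proposes): partner 1 gets 2 if talks fail, so partner 2 offers 2 and keeps 98.
Round 5 (partner 1 proposes): partner 2 can get 98 next round, worth 0.51 × 98 = 49.98 now; partner 1 offers that and keeps 50.02.
Round 4 (partner 2 proposes): partner 1 can get 50.02 next round, worth 0.97 × 50.02 = 48.5194 now, so partner 2 offers 48.5194, keeping 51.4806.
Round 3 (partner 1 proposes): partner 2 can get 51.4806 next round, worth 0.51 × 51.4806 = 26.255106 now; partner 1 offers that and keeps 73.744894.
Round 2 (partner 2 proposes): partner 1 can get 73.744894 next round, worth 0.97 × 73.744894 = 71.53254718 now. Partner 2 offers 71.53254718 and keeps 100 − 71.53254718 = 28.46745282.
Round 1 (partner 1 proposes): partner 2 can get 28.46745282 next round, worth 0.51 × 28.46745282 = 14.5184009382 now. Partner 1 offers 14.5184009382 and keeps 100 − 14.5184009382 = 85.4815990618.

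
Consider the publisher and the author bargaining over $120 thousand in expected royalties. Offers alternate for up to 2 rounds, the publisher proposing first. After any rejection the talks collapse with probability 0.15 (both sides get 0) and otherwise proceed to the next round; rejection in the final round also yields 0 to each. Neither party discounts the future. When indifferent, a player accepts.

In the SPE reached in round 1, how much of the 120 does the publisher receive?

By backward induction:
Round 2 (the author proposes): rejection yields 0 for the publisher; the author offers 0 and keeps 120.
Round 1 (the publisher proposes): rejecting gives the author an expected 0.85 × 120 = 102. The publisher offers 102 and keeps 120 − 102 = 18.

18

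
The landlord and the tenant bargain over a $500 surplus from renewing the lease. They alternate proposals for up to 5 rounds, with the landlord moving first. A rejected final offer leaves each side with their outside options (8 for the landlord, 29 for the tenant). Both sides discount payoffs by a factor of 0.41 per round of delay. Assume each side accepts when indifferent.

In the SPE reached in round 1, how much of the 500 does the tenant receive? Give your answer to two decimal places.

142.10

Round 5 (the landlord proposes): the tenant gets 29 if talks fail, so the landlord offers 29 and keeps 471.
Round 4 (the tenant proposes): the landlord can get 471 next round, worth 0.41 × 471 = 193.11 now, so the tenant offers 193.11, keeping 306.89.
Round 3 (the landlord proposes): the tenant can get 306.89 next round, worth 0.41 × 306.89 = 125.8249 now. The landlord offers 125.8249 and keeps 500 − 125.8249 = 374.1751.
Round 2 (the tenant proposes): the landlord can get 374.1751 next round, worth 0.41 × 374.1751 = 153.411791 now, so the tenant offers 153.411791, keeping 346.588209.
Round 1 (the landlord proposes): the tenant can get 346.588209 next round, worth 0.41 × 346.588209 = 142.10116569 now. The landlord offers 142.10116569 and keeps 500 − 142.10116569 = 357.89883431.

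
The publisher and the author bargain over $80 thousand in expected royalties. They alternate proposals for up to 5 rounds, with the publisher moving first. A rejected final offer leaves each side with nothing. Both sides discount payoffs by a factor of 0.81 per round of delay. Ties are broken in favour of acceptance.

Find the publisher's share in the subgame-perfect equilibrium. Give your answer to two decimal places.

59.61

Round 5 (the publisher proposes): the author will accept anything ≥ 0, so the publisher offers 0 and keeps 80.
Round 4 (the author proposes): the publisher can get 80 next round, worth 0.81 × 80 = 64.8 now, so the author offers 64.8, keeping 15.2.
Round 3 (the publisher proposes): the author can get 15.2 next round, worth 0.81 × 15.2 = 12.312 now. The publisher offers 12.312 and keeps 80 − 12.312 = 67.688.
Round 2 (the author proposes): the publisher can get 67.688 next round, worth 0.81 × 67.688 = 54.82728 now; the author offers that and keeps 25.17272.
Round 1 (the publisher proposes): the author can get 25.17272 next round, worth 0.81 × 25.17272 = 20.3899032 now. The publisher offers 20.3899032 and keeps 80 − 20.3899032 = 59.6100968.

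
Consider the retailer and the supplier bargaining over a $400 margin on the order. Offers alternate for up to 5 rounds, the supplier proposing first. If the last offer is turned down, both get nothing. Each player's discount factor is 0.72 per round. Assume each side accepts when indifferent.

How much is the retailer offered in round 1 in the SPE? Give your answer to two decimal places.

Round 5 (the supplier proposes): rejection yields 0 for the retailer; the supplier offers 0 and keeps 400.
Round 4 (the retailer proposes): the supplier can get 400 next round, worth 0.72 × 400 = 288 now, so the retailer offers 288, keeping 112.
Round 3 (the supplier proposes): the retailer can get 112 next round, worth 0.72 × 112 = 80.64 now; the supplier offers that and keeps 319.36.
Round 2 (the retailer proposes): the supplier can get 319.36 next round, worth 0.72 × 319.36 = 229.9392 now. The retailer offers 229.9392 and keeps 400 − 229.9392 = 170.0608.
Round 1 (the supplier proposes): the retailer can get 170.0608 next round, worth 0.72 × 170.0608 = 122.443776 now. The supplier offers 122.443776 and keeps 400 − 122.443776 = 277.556224.

122.44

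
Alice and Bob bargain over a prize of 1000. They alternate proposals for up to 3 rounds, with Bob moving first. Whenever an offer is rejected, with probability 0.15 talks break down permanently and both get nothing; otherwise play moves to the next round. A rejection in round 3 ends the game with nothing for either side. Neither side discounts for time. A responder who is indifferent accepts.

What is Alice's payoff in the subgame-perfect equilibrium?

Round 3 (Bob proposes): rejection yields 0 for Alice; Bob offers 0 and keeps 1000.
Round 2 (Alice proposes): rejecting gives Bob an expected 0.85 × 1000 = 850; Alice offers that and keeps 150.
Round 1 (Bob proposes): rejecting gives Alice an expected 0.85 × 150 = 127.5; Bob offers that and keeps 872.5.

127.5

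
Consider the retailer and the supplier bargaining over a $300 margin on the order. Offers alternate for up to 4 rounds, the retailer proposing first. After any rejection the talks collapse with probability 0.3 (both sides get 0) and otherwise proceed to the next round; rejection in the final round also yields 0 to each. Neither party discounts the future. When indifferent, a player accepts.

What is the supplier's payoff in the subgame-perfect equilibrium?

165.9

Round 4 (the supplier proposes): the retailer will accept anything ≥ 0, so the supplier offers 0 and keeps 300.
Round 3 (the retailer proposes): rejecting gives the supplier an expected 0.7 × 300 = 210, so the retailer offers 210, keeping 90.
Round 2 (the supplier proposes): rejecting gives the retailer an expected 0.7 × 90 = 63; the supplier offers that and keeps 237.
Round 1 (the retailer proposes): rejecting gives the supplier an expected 0.7 × 237 = 165.9. The retailer offers 165.9 and keeps 300 − 165.9 = 134.1.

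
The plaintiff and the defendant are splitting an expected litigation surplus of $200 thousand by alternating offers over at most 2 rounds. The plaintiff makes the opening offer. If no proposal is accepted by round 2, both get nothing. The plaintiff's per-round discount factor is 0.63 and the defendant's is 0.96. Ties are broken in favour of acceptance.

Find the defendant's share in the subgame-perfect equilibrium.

192

Solve by backward induction from round 2.
Round 2 (the defendant proposes): the plaintiff will accept anything ≥ 0, so the defendant offers 0 and keeps 200.
Round 1 (the plaintiff proposes): the defendant can get 200 next round, worth 0.96 × 200 = 192 now. The plaintiff offers 192 and keeps 200 − 192 = 8.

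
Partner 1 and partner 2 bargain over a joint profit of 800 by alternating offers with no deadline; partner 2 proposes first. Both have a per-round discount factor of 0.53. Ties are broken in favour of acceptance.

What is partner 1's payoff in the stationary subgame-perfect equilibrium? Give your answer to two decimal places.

277.12

When partner 2 proposes, partner 1 accepts any offer worth at least 0.53 times what partner 1 would get by proposing next round; and vice versa.
This gives x = 800 − 0.53y and y = 800 − 0.53x, where x and y are each side's share when it proposes.
Hence (1 − 0.53·0.53)x = 800(1 − 0.53), i.e. 0.7191·x = 376.
x ≈ 522.8758; partner 1's share is 800 − x ≈ 277.1242.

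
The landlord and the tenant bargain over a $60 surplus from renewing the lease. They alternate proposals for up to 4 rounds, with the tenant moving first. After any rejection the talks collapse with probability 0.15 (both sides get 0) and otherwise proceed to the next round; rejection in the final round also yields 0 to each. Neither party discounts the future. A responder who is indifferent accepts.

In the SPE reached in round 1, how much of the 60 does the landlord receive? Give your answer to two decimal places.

44.50

By backward induction:
Round 4 (the landlord proposes): rejection yields 0 for the tenant; the landlord offers 0 and keeps 60.
Round 3 (the tenant proposes): rejecting gives the landlord an expected 0.85 × 60 = 51. The tenant offers 51 and keeps 60 − 51 = 9.
Round 2 (the landlord proposes): rejecting gives the tenant an expected 0.85 × 9 = 7.65. The landlord offers 7.65 and keeps 60 − 7.65 = 52.35.
Round 1 (the tenant proposes): rejecting gives the landlord an expected 0.85 × 52.35 = 44.4975; the tenant offers that and keeps 15.5025.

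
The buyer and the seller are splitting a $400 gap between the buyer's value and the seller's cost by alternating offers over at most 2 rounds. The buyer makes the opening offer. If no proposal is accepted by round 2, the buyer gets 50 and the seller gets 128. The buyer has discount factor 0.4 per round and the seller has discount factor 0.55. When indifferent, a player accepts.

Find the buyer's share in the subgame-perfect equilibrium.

207.5

Round 2 (the seller proposes): the buyer gets 50 if talks fail, so the seller offers 50 and keeps 350.
Round 1 (the buyer proposes): the seller can get 350 next round, worth 0.55 × 350 = 192.5 now, so the buyer offers 192.5, keeping 207.5.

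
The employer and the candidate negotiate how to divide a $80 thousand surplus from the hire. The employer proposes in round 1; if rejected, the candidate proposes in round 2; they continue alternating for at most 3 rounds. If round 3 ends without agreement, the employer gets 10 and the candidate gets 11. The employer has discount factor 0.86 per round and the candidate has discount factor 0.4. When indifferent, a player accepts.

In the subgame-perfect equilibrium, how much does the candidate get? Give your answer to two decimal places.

Round 3 (the employer proposes): the candidate gets 11 if talks fail, so the employer offers 11 and keeps 69.
Round 2 (the candidate proposes): the employer can get 69 next round, worth 0.86 × 69 = 59.34 now, so the candidate offers 59.34, keeping 20.66.
Round 1 (the employer proposes): the candidate can get 20.66 next round, worth 0.4 × 20.66 = 8.264 now; the employer offers that and keeps 71.736.

8.26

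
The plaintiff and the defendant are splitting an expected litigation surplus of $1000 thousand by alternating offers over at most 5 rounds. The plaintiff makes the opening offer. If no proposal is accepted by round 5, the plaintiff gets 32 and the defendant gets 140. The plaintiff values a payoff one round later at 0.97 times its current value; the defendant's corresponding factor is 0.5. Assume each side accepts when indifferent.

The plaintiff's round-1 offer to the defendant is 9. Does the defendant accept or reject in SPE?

Round 5 (the plaintiff proposes): the defendant gets 140 if talks fail, so the plaintiff offers 140 and keeps 860.
Round 4 (the defendant proposes): the plaintiff can get 860 next round, worth 0.97 × 860 = 834.2 now. The defendant offers 834.2 and keeps 1000 − 834.2 = 165.8.
Round 3 (the plaintiff proposes): the defendant can get 165.8 next round, worth 0.5 × 165.8 = 82.9 now. The plaintiff offers 82.9 and keeps 1000 − 82.9 = 917.1.
Round 2 (the defendant proposes): the plaintiff can get 917.1 next round, worth 0.97 × 917.1 = 889.587 now, so the defendant offers 889.587, keeping 110.413.
So by rejecting in round 1, the defendant gets 110.413 next round, worth 0.5 × 110.413 = 55.2065 now.
Offer 9 < 55.2065, so the defendant rejects.

Reject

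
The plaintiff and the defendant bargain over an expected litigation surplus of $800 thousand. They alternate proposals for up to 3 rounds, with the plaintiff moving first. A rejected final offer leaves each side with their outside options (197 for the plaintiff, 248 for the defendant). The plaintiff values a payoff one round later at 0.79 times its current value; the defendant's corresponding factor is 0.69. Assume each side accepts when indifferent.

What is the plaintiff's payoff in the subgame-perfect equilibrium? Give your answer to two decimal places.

548.90

Round 3 (the plaintiff proposes): the defendant gets 248 if talks fail, so the plaintiff offers 248 and keeps 552.
Round 2 (the defendant proposes): the plaintiff can get 552 next round, worth 0.79 × 552 = 436.08 now; the defendant offers that and keeps 363.92.
Round 1 (the plaintiff proposes): the defendant can get 363.92 next round, worth 0.69 × 363.92 = 251.1048 now. The plaintiff offers 251.1048 and keeps 800 − 251.1048 = 548.8952.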